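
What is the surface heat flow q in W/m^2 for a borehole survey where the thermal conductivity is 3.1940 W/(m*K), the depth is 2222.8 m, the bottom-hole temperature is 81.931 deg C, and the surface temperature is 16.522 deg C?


Step 1: grad = (T_d - T_surf)/d * 1000 = (81.931 - 16.522)/2222.8 * 1000 = 29.42640 deg C/km
Step 2: q = k * grad / 1000 = 3.194 * 29.42640 / 1000 = 0.093988 W/m^2
q = 0.093988 W/m^2


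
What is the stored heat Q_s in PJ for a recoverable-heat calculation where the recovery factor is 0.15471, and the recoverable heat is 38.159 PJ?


Q_s = Q_rec / RF
Q_s = 38.159 / 0.15471
Q_s = 246.65 PJ


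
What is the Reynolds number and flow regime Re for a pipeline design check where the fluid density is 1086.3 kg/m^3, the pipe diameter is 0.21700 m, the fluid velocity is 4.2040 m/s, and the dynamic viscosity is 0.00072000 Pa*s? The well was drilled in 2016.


Step 1: Re = rho*vel*D/mu = 1086.3*4.204*0.217/0.00072 = 1.3764e+06
Step 2: Re = 1.3764e+06 > 4000, so flow is turbulent.
Re = 1.3764e+06 (turbulent)


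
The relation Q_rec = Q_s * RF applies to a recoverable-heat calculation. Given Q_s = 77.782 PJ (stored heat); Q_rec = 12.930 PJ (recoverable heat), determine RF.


RF = Q_rec / Q_s
RF = 12.930 / 77.782
RF = 0.16623


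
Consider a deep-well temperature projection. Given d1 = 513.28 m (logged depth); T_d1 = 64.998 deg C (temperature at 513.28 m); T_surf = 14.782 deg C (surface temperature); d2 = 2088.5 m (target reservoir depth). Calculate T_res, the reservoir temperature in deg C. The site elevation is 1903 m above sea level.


Step 1: grad = (T_d1 - T_surf)/d1 * 1000 = (64.998 - 14.782)/513.28 * 1000 = 97.83354 deg C/km
Step 2: T_res = T_surf + grad*d2/1000 = 14.782 + 97.83354*2088.5/1000 = 219.11 deg C
T_res = 219.11 deg C


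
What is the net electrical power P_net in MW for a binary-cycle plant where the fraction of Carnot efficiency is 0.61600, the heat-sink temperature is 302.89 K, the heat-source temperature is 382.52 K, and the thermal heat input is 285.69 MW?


Step 1: eta = (1 - Tc/Th)*f = (1 - 302.89/382.52)*0.616 = 0.1282340
Step 2: P_net = eta * Q_in = 0.1282340 * 285.69 = 36.635 MW
P_net = 36.635 MW


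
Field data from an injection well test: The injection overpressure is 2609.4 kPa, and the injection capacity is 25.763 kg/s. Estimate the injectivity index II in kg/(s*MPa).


II = mdot * 1000 / dP
II = 25.763 * 1000 / 2609.4
II = 9.8732 kg/(s*MPa)


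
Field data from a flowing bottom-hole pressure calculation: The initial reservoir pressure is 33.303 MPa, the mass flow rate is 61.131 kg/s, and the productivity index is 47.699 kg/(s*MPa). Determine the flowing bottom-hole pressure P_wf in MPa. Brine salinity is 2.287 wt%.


P_wf = P_i - mdot / PI
P_wf = 33.303 - 61.131 / 47.699
P_wf = 32.021 MPa


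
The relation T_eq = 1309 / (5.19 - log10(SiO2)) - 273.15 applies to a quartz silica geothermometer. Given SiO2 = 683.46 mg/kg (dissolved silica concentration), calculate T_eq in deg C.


T_eq = 1309 / (5.19 - log10(SiO2)) - 273.15
T_eq = 1309 / (5.19 - log10(683.46)) - 273.15
T_eq = 282.62 deg C


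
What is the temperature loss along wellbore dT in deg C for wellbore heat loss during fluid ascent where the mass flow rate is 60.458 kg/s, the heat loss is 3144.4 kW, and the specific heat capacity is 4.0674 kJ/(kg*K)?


dT = Q_loss / (mdot * cp)
dT = 3144.4 / (60.458 * 4.0674)
dT = 12.78695 K
Convert (temperature difference, 1 K = 1 deg C): 12.78695 K = 12.78695 deg C
dT = 12.787 deg C


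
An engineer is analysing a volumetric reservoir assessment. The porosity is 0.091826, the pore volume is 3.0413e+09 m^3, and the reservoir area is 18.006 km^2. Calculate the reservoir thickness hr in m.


hr = Vp / (A * 1e6 * phi)
hr = 3.0413e+09 / (18.006 * 1e6 * 0.091826)
hr = 1839.4 m


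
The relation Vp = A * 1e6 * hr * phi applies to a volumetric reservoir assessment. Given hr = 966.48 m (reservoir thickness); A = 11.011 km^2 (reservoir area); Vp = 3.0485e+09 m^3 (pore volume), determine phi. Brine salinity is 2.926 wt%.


phi = Vp / (A * 1e6 * hr)
phi = 3.0485e+09 / (11.011 * 1e6 * 966.48)
phi = 0.28646


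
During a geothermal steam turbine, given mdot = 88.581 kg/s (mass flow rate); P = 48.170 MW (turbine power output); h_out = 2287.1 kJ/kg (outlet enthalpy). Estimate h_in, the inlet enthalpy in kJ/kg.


h_in = h_out + P * 1000 / mdot
h_in = 2287.1 + 48.170 * 1000 / 88.581
h_in = 2830.9 kJ/kg


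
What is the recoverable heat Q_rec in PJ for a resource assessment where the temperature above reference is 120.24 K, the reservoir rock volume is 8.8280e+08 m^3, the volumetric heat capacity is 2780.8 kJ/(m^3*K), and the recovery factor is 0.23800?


Step 1: Q_s = Vr*rhoc*dT/1e12 = 8.8280e+08*2780.8*120.24/1e12 = 295.1760 PJ
Step 2: Q_rec = Q_s * RF = 295.1760 * 0.238 = 70.252 PJ
Q_rec = 70.252 PJ


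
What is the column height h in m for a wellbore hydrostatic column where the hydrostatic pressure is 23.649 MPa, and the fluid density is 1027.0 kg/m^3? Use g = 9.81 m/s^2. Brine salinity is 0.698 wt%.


h = P * 1e6 / (g * rho)
h = 23.649 * 1e6 / (9.81 * 1027.0)
h = 2347.3 m


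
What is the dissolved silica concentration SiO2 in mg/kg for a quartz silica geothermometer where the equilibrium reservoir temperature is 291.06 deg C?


SiO2 = 10^(5.19 - 1309/(T_eq + 273.15))
SiO2 = 10^(5.19 - 1309/(291.06 + 273.15))
SiO2 = 741.21 mg/kg


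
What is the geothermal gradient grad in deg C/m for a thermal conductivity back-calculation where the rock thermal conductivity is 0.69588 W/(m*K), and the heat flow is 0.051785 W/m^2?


grad = q / k * 1000
grad = 0.051785 / 0.69588 * 1000
grad = 74.41657 deg C/km
Convert: 74.41657 deg C/km * 0.001 = 0.074417 deg C/m
grad = 0.074417 deg C/m


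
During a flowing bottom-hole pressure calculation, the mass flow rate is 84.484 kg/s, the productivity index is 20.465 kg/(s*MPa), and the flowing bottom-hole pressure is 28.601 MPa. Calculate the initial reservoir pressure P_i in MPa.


P_i = P_wf + mdot / PI
P_i = 28.601 + 84.484 / 20.465
P_i = 32.729 MPa


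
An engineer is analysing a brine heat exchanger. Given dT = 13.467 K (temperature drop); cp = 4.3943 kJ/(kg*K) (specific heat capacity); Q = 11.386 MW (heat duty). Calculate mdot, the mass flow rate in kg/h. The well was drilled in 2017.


mdot = Q * 1000 / (cp * dT)
mdot = 11.386 * 1000 / (4.3943 * 13.467)
mdot = 192.4025 kg/s
Convert: 192.4025 kg/s * 3600.0 = 6.9265e+05 kg/h
mdot = 6.9265e+05 kg/h


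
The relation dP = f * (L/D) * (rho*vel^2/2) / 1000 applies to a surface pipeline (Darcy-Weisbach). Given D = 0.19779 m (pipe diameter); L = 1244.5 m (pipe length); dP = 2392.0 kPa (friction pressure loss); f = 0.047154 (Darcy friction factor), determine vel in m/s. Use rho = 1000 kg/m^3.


vel = sqrt(dP*1000*2*D / (f*L*rho))
vel = sqrt(2392.0*1000*2*0.19779 / (0.047154*1244.5*1000))
vel = 4.0155 m/s


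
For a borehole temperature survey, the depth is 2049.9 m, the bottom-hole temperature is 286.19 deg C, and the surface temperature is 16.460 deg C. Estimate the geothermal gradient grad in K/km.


grad = (T_d - T_surf) / d * 1000
grad = (286.19 - 16.460) / 2049.9 * 1000
grad = 131.5820 deg C/km
Convert: 131.5820 deg C/km * 1.0 = 131.58 K/km
grad = 131.58 K/km


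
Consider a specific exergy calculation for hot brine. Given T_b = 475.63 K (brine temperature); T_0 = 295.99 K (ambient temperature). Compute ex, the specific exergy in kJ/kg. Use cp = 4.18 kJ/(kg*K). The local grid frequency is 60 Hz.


ex = cp * ((T_b - T_0) - T_0 * ln(T_b/T_0))
ex = 4.18 * ((475.63 - 295.99) - 295.99 * ln(475.63/295.99))
ex = 164.06 kJ/kg


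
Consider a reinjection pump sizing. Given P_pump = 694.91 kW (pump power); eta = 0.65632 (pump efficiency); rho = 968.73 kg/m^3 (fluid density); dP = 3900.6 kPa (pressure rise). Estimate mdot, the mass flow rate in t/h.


mdot = P_pump * rho * eta / dP
mdot = 694.91 * 968.73 * 0.65632 / 3900.6
mdot = 113.2702 kg/s
Convert: 113.2702 kg/s * 3.6 = 407.77 t/h
mdot = 407.77 t/h


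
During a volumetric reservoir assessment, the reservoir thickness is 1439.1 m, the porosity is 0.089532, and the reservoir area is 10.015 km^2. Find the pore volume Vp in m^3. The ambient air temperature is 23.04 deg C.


Vp = A * 1e6 * hr * phi
Vp = 10.015 * 1e6 * 1439.1 * 0.089532
Vp = 1.2904e+09 m^3


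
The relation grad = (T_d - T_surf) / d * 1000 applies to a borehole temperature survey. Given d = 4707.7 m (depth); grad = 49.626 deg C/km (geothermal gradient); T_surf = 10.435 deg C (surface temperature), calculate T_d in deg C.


T_d = T_surf + grad * d / 1000
T_d = 10.435 + 49.626 * 4707.7 / 1000
T_d = 244.06 deg C


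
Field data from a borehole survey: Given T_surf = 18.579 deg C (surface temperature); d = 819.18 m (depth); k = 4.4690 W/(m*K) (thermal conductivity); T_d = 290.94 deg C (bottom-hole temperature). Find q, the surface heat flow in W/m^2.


Step 1: grad = (T_d - T_surf)/d * 1000 = (290.94 - 18.579)/819.18 * 1000 = 332.4800 deg C/km
Step 2: q = k * grad / 1000 = 4.469 * 332.4800 / 1000 = 1.4859 W/m^2
q = 1.4859 W/m^2


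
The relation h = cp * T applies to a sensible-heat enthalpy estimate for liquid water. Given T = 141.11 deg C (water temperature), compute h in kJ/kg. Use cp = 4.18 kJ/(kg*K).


h = cp * T
h = 4.18 * 141.11
h = 589.84 kJ/kg


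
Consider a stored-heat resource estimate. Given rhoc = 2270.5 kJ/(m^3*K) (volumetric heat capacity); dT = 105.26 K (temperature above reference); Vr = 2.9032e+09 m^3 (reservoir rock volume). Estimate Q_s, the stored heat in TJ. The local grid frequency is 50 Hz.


Q_s = Vr * rhoc * dT / 1e12
Q_s = 2.9032e+09 * 2270.5 * 105.26 / 1e12
Q_s = 693.8440 PJ
Convert: 693.8440 PJ * 1000.0 = 6.9384e+05 TJ
Q_s = 6.9384e+05 TJ


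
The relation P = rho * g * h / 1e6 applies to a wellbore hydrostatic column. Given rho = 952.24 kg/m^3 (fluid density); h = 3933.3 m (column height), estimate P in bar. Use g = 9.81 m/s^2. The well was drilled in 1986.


P = rho * g * h / 1e6
P = 952.24 * 9.81 * 3933.3 / 1e6
P = 36.74282 MPa
Convert: 36.74282 MPa * 10.0 = 367.43 bar
P = 367.43 bar


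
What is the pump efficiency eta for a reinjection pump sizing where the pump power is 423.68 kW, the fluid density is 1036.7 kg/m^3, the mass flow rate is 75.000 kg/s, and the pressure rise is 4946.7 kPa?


eta = mdot * dP / (rho * P_pump)
eta = 75.000 * 4946.7 / (1036.7 * 423.68)
eta = 0.84467


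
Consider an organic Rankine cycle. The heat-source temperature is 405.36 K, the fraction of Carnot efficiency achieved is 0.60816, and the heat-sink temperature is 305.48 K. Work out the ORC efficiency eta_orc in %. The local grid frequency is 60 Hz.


eta_orc = (1 - Tc/Th) * f * 100
eta_orc = (1 - 305.48/405.36) * 0.60816 * 100
eta_orc = 14.985 %


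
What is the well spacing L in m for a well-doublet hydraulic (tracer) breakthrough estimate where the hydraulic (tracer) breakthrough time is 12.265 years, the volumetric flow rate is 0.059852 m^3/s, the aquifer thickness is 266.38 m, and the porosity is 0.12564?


L = sqrt(t_bt*365.25*86400*3*Qv / (pi*hr*phi))
L = sqrt(12.265*365.25*86400*3*0.059852 / (pi*266.38*0.12564))
L = 813.01 m


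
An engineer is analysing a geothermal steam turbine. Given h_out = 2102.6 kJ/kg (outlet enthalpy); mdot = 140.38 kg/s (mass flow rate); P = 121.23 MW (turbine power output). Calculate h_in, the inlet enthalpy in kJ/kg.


h_in = h_out + P * 1000 / mdot
h_in = 2102.6 + 121.23 * 1000 / 140.38
h_in = 2966.2 kJ/kg


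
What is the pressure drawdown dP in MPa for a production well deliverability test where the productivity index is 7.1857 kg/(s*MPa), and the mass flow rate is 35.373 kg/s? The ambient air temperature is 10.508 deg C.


dP = mdot * 1000 / PI
dP = 35.373 * 1000 / 7.1857
dP = 4922.694 kPa
Convert: 4922.694 kPa * 0.001 = 4.9227 MPa
dP = 4.9227 MPa


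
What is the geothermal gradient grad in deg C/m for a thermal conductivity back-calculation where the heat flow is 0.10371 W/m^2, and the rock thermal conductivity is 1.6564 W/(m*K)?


grad = q / k * 1000
grad = 0.10371 / 1.6564 * 1000
grad = 62.61169 deg C/km
Convert: 62.61169 deg C/km * 0.001 = 0.062612 deg C/m
grad = 0.062612 deg C/m


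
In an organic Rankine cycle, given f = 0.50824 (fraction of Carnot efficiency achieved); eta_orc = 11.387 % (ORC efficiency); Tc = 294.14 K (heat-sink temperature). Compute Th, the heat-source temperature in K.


Th = Tc / (1 - (eta_orc/100)/f)
Th = 294.14 / (1 - (11.387/100)/0.50824)
Th = 379.07 K


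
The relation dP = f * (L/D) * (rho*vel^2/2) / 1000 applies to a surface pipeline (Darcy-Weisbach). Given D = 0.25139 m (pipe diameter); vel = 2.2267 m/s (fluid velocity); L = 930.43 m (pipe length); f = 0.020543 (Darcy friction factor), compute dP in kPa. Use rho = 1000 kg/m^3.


dP = f * (L/D) * (rho*vel^2/2) / 1000
dP = 0.020543 * (930.43/0.25139) * (1000*2.2267^2/2) / 1000
dP = 188.49 kPa


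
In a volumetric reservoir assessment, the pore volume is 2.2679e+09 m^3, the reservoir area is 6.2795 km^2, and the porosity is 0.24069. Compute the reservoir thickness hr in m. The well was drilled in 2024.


hr = Vp / (A * 1e6 * phi)
hr = 2.2679e+09 / (6.2795 * 1e6 * 0.24069)
hr = 1500.5 m


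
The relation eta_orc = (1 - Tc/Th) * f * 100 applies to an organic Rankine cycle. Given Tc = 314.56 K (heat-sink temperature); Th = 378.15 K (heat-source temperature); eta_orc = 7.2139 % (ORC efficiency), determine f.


f = (eta_orc/100) / (1 - Tc/Th)
f = (7.2139/100) / (1 - 314.56/378.15)
f = 0.42899


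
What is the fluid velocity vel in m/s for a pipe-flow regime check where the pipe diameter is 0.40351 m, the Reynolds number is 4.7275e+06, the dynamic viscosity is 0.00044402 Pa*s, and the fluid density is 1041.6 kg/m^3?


vel = Re * mu / (rho * D)
vel = 4.7275e+06 * 0.00044402 / (1041.6 * 0.40351)
vel = 4.9943 m/s


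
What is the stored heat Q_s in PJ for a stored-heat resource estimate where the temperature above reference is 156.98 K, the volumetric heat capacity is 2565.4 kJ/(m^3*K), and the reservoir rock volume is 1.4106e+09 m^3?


Q_s = Vr * rhoc * dT / 1e12
Q_s = 1.4106e+09 * 2565.4 * 156.98 / 1e12
Q_s = 568.07 PJ


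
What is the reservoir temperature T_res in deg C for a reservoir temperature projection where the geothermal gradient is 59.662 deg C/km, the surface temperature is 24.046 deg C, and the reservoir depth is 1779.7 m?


T_res = T_surf + grad * d / 1000
T_res = 24.046 + 59.662 * 1779.7 / 1000
T_res = 130.23 deg C


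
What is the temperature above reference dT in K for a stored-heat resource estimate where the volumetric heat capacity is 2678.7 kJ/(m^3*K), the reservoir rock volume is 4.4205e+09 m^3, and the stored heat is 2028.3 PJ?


dT = Q_s * 1e12 / (Vr * rhoc)
dT = 2028.3 * 1e12 / (4.4205e+09 * 2678.7)
dT = 171.29 K


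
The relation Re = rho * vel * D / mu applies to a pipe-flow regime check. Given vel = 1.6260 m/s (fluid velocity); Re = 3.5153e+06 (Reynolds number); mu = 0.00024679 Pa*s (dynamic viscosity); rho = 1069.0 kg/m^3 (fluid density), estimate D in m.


D = Re * mu / (rho * vel)
D = 3.5153e+06 * 0.00024679 / (1069.0 * 1.6260)
D = 0.49910 m


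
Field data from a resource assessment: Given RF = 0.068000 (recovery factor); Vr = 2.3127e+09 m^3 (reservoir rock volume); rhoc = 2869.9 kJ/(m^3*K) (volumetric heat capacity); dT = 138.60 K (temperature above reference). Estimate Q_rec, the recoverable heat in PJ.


Step 1: Q_s = Vr*rhoc*dT/1e12 = 2.3127e+09*2869.9*138.6/1e12 = 919.9184 PJ
Step 2: Q_rec = Q_s * RF = 919.9184 * 0.068 = 62.554 PJ
Q_rec = 62.554 PJ


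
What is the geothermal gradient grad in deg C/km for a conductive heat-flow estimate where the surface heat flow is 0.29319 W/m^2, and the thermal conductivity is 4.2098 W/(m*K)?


grad = q * 1000 / k
grad = 0.29319 * 1000 / 4.2098
grad = 69.645 deg C/km


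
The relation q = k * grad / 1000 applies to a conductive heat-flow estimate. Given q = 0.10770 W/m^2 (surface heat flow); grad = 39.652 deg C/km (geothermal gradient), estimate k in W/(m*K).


k = q * 1000 / grad
k = 0.10770 * 1000 / 39.652
k = 2.7161 W/(m*K)


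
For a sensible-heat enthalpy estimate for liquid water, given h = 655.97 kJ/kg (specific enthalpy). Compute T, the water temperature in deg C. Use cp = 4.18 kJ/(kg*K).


T = h / cp
T = 655.97 / 4.18
T = 156.93 deg C


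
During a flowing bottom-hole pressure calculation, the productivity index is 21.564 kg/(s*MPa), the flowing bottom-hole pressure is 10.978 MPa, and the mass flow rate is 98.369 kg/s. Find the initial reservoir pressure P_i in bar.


P_i = P_wf + mdot / PI
P_i = 10.978 + 98.369 / 21.564
P_i = 15.53972 MPa
Convert: 15.53972 MPa * 10.0 = 155.40 bar
P_i = 155.40 bar


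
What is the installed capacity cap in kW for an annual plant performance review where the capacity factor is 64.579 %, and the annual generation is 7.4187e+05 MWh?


cap = E_a / (CF/100 * 8760)
cap = 7.4187e+05 / (64.579/100 * 8760)
cap = 131.1392 MW
Convert: 131.1392 MW * 1000.0 = 1.3114e+05 kW
cap = 1.3114e+05 kW


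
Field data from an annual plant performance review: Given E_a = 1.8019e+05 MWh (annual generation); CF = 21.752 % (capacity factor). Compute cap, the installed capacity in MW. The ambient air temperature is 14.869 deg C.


cap = E_a / (CF/100 * 8760)
cap = 1.8019e+05 / (21.752/100 * 8760)
cap = 94.564 MW


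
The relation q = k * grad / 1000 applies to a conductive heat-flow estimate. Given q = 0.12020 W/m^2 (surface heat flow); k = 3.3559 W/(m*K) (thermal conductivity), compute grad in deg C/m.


grad = q * 1000 / k
grad = 0.12020 * 1000 / 3.3559
grad = 35.81752 deg C/km
Convert: 35.81752 deg C/km * 0.001 = 0.035818 deg C/m
grad = 0.035818 deg C/m


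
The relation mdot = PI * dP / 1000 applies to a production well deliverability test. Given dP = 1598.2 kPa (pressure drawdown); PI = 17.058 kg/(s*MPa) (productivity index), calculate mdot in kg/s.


mdot = PI * dP / 1000
mdot = 17.058 * 1598.2 / 1000
mdot = 27.262 kg/s


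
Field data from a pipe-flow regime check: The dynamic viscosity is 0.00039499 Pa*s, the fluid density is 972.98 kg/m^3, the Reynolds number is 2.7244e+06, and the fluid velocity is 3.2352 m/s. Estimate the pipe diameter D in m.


D = Re * mu / (rho * vel)
D = 2.7244e+06 * 0.00039499 / (972.98 * 3.2352)
D = 0.34186 m


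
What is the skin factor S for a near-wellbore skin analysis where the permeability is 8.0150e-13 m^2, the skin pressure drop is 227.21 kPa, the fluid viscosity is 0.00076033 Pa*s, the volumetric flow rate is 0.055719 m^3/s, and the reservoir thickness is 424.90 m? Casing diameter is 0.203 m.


S = dP_s * 1000 * 2*pi*k*hr / (q*mu)
S = 227.21 * 1000 * 2*pi*8.0150e-13*424.90 / (0.055719*0.00076033)
S = 11.476


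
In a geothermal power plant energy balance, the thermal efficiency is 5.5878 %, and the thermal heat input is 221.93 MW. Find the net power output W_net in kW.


W_net = eta / 100 * Q_in
W_net = 5.5878 / 100 * 221.93
W_net = 12.40100 MW
Convert: 12.40100 MW * 1000.0 = 12401 kW
W_net = 12401 kW


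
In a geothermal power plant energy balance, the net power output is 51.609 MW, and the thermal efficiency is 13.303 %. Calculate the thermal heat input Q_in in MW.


Q_in = W_net / (eta / 100)
Q_in = 51.609 / (13.303 / 100)
Q_in = 387.95 MW


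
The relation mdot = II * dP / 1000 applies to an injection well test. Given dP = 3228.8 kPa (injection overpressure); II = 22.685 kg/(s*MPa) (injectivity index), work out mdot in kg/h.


mdot = II * dP / 1000
mdot = 22.685 * 3228.8 / 1000
mdot = 73.24533 kg/s
Convert: 73.24533 kg/s * 3600.0 = 2.6368e+05 kg/h
mdot = 2.6368e+05 kg/h


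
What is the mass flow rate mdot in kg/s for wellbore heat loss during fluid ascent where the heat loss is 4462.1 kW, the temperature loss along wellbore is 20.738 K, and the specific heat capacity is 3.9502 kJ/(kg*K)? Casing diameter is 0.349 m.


mdot = Q_loss / (cp * dT)
mdot = 4462.1 / (3.9502 * 20.738)
mdot = 54.469 kg/s


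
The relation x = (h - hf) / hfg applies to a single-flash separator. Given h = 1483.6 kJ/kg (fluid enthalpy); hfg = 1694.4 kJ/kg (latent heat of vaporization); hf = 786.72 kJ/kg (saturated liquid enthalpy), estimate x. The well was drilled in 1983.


x = (h - hf) / hfg
x = (1483.6 - 786.72) / 1694.4
x = 0.41128


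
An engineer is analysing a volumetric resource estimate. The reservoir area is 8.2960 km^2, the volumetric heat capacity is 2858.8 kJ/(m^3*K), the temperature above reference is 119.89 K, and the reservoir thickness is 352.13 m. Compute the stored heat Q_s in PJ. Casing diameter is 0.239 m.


Step 1: Vr = A*1e6*hr = 8.296*1e6*352.13 = 2.921270e+09 m^3
Step 2: Q_s = Vr*rhoc*dT/1e12 = 2.921270e+09*2858.8*119.89/1e12 = 1001.2 PJ
Q_s = 1001.2 PJ


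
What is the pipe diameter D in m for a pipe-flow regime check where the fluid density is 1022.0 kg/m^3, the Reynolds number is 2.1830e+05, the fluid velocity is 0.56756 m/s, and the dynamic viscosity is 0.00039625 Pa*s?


D = Re * mu / (rho * vel)
D = 2.1830e+05 * 0.00039625 / (1022.0 * 0.56756)
D = 0.14913 m


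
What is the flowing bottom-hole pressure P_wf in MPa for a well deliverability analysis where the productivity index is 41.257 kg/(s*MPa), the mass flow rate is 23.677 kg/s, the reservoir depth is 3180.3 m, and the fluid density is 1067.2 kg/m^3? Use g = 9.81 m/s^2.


Step 1: P_i = rho*g*h/1e6 = 1067.2*9.81*3180.3/1e6 = 33.29530 MPa
Step 2: P_wf = P_i - mdot/PI = 33.29530 - 23.677/41.257 = 32.721 MPa
P_wf = 32.721 MPa


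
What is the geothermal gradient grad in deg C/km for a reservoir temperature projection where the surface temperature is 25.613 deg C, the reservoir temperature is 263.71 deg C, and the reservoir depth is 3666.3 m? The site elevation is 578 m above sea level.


grad = (T_res - T_surf) / d * 1000
grad = (263.71 - 25.613) / 3666.3 * 1000
grad = 64.942 deg C/km


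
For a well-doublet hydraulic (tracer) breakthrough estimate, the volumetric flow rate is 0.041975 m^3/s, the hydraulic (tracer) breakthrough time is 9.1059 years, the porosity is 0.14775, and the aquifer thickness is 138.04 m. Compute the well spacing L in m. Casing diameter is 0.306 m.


L = sqrt(t_bt*365.25*86400*3*Qv / (pi*hr*phi))
L = sqrt(9.1059*365.25*86400*3*0.041975 / (pi*138.04*0.14775))
L = 751.50 m


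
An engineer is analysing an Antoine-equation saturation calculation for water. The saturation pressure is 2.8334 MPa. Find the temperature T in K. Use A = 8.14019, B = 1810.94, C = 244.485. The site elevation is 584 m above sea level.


T = B / (A - log10(P_sat * 760 / 0.101325)) - C
T = 1810.94 / (8.14019 - log10(2.8334 * 760 / 0.101325)) - 244.485
T = 230.4801 deg C
Convert to K: 230.4801 + 273.15 = 503.63 K
T = 503.63 K


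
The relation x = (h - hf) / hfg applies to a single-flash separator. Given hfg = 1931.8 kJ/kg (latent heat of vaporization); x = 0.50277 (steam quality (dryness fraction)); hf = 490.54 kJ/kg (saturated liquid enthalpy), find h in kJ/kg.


h = hf + x * hfg
h = 490.54 + 0.50277 * 1931.8
h = 1461.8 kJ/kg


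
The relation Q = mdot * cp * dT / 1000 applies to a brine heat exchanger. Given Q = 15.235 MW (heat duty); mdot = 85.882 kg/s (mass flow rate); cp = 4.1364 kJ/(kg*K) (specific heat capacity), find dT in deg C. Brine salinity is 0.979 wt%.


dT = Q * 1000 / (mdot * cp)
dT = 15.235 * 1000 / (85.882 * 4.1364)
dT = 42.88622 K
Convert (temperature difference, 1 K = 1 deg C): 42.88622 K = 42.88622 deg C
dT = 42.886 deg C


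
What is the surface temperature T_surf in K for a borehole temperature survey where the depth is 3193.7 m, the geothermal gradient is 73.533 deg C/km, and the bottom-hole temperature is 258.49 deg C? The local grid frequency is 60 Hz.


T_surf = T_d - grad * d / 1000
T_surf = 258.49 - 73.533 * 3193.7 / 1000
T_surf = 23.64766 deg C
Convert to K: 23.64766 + 273.15 = 296.80 K
T_surf = 296.80 K


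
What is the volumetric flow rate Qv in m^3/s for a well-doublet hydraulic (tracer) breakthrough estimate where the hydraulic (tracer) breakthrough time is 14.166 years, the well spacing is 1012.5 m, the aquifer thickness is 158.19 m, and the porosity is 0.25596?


Qv = pi*hr*phi*L^2 / (3*t_bt*365.25*86400)
Qv = pi*158.19*0.25596*1012.5^2 / (3*14.166*365.25*86400)
Qv = 0.097234 m^3/s


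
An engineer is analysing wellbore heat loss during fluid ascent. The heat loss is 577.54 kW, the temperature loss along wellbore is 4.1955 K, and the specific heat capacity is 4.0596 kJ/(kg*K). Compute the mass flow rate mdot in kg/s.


mdot = Q_loss / (cp * dT)
mdot = 577.54 / (4.0596 * 4.1955)
mdot = 33.909 kg/s


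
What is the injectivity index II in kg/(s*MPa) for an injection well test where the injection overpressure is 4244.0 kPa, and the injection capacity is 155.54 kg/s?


II = mdot * 1000 / dP
II = 155.54 * 1000 / 4244.0
II = 36.649 kg/(s*MPa)


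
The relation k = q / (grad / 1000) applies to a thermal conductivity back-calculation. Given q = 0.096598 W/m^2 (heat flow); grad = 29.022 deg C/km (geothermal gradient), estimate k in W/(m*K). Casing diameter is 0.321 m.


k = q / (grad / 1000)
k = 0.096598 / (29.022 / 1000)
k = 3.3284 W/(m*K)


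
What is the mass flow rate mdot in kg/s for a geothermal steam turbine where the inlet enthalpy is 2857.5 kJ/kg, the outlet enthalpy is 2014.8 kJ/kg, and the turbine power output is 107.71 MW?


mdot = P * 1000 / (h_in - h_out)
mdot = 107.71 * 1000 / (2857.5 - 2014.8)
mdot = 127.82 kg/s


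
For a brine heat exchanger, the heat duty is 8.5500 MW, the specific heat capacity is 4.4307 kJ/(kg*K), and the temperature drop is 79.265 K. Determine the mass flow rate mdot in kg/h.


mdot = Q * 1000 / (cp * dT)
mdot = 8.5500 * 1000 / (4.4307 * 79.265)
mdot = 24.34514 kg/s
Convert: 24.34514 kg/s * 3600.0 = 87643 kg/h
mdot = 87643 kg/h


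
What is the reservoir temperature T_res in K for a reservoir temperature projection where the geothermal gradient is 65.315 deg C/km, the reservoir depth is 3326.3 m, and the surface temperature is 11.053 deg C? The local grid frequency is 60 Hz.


T_res = T_surf + grad * d / 1000
T_res = 11.053 + 65.315 * 3326.3 / 1000
T_res = 228.3103 deg C
Convert to K: 228.3103 + 273.15 = 501.46 K
T_res = 501.46 K


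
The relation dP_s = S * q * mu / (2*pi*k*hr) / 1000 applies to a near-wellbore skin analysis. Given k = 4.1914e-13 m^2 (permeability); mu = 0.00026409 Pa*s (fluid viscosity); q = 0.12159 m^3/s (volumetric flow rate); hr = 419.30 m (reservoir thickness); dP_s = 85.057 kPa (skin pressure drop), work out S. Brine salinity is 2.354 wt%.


S = dP_s * 1000 * 2*pi*k*hr / (q*mu)
S = 85.057 * 1000 * 2*pi*4.1914e-13*419.30 / (0.12159*0.00026409)
S = 2.9250


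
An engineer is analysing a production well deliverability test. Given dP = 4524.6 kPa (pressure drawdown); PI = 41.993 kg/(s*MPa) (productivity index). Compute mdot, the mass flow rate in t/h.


mdot = PI * dP / 1000
mdot = 41.993 * 4524.6 / 1000
mdot = 190.0015 kg/s
Convert: 190.0015 kg/s * 3.6 = 684.01 t/h
mdot = 684.01 t/h


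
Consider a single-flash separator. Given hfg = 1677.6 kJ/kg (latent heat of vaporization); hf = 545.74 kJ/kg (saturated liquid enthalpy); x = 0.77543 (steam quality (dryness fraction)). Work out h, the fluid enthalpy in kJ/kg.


h = hf + x * hfg
h = 545.74 + 0.77543 * 1677.6
h = 1846.6 kJ/kg


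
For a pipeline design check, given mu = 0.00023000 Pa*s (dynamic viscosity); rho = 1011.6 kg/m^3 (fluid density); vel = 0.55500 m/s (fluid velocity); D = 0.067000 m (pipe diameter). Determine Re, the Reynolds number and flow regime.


Step 1: Re = rho*vel*D/mu = 1011.6*0.555*0.067/0.00023 = 1.6355e+05
Step 2: Re = 1.6355e+05 > 4000, so flow is turbulent.
Re = 1.6355e+05 (turbulent)


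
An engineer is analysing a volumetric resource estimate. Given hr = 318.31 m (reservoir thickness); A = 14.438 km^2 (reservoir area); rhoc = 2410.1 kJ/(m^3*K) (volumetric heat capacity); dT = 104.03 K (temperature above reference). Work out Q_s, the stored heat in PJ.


Step 1: Vr = A*1e6*hr = 14.438*1e6*318.31 = 4.595760e+09 m^3
Step 2: Q_s = Vr*rhoc*dT/1e12 = 4.595760e+09*2410.1*104.03/1e12 = 1152.3 PJ
Q_s = 1152.3 PJ


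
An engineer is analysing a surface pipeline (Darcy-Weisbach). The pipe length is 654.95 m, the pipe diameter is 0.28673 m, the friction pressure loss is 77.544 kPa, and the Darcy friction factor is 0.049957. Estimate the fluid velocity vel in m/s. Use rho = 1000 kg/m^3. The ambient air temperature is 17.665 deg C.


vel = sqrt(dP*1000*2*D / (f*L*rho))
vel = sqrt(77.544*1000*2*0.28673 / (0.049957*654.95*1000))
vel = 1.1658 m/s


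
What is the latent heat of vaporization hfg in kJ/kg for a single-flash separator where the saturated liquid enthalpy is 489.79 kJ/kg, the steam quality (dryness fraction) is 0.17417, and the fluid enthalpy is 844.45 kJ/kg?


hfg = (h - hf) / x
hfg = (844.45 - 489.79) / 0.17417
hfg = 2036.3 kJ/kg


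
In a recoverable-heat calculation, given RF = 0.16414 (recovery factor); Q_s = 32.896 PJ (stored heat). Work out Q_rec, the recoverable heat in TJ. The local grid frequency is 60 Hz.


Q_rec = Q_s * RF
Q_rec = 32.896 * 0.16414
Q_rec = 5.399549 PJ
Convert: 5.399549 PJ * 1000.0 = 5399.5 TJ
Q_rec = 5399.5 TJ


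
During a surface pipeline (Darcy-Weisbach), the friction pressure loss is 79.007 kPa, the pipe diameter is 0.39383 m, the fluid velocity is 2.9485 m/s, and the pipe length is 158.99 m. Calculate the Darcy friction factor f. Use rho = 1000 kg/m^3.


f = dP*1000 / ((L/D)*(rho*vel^2/2))
f = 79.007*1000 / ((158.99/0.39383)*(1000*2.9485^2/2))
f = 0.045023


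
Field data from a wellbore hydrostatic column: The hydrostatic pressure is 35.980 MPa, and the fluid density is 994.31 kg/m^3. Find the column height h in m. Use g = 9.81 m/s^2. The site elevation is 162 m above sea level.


h = P * 1e6 / (g * rho)
h = 35.980 * 1e6 / (9.81 * 994.31)
h = 3688.7 m


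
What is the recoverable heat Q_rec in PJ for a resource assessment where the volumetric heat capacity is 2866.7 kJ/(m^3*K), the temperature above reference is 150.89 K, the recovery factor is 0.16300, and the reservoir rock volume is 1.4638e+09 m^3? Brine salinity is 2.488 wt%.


Step 1: Q_s = Vr*rhoc*dT/1e12 = 1.4638e+09*2866.7*150.89/1e12 = 633.1760 PJ
Step 2: Q_rec = Q_s * RF = 633.1760 * 0.163 = 103.21 PJ
Q_rec = 103.21 PJ


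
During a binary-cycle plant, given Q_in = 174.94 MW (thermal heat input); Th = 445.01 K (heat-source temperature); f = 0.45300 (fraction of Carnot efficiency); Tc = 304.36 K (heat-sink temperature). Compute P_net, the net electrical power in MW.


Step 1: eta = (1 - Tc/Th)*f = (1 - 304.36/445.01)*0.453 = 0.1431753
Step 2: P_net = eta * Q_in = 0.1431753 * 174.94 = 25.047 MW
P_net = 25.047 MW


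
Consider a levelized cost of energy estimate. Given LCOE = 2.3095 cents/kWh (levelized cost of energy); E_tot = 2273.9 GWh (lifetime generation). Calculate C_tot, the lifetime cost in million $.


C_tot = LCOE / 100 * E_tot
C_tot = 2.3095 / 100 * 2273.9
C_tot = 52.516 million $


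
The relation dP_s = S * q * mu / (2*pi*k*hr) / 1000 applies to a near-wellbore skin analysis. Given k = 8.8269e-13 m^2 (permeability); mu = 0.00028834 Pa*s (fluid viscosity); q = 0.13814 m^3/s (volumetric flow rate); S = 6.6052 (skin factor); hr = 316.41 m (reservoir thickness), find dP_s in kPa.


dP_s = S * q * mu / (2*pi*k*hr) / 1000
dP_s = 6.6052 * 0.13814 * 0.00028834 / (2*pi*8.8269e-13*316.41) / 1000
dP_s = 149.92 kPa


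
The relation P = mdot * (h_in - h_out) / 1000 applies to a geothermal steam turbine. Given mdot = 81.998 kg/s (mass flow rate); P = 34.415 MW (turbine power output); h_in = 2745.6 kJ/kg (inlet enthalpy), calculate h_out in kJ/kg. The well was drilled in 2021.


h_out = h_in - P * 1000 / mdot
h_out = 2745.6 - 34.415 * 1000 / 81.998
h_out = 2325.9 kJ/kg


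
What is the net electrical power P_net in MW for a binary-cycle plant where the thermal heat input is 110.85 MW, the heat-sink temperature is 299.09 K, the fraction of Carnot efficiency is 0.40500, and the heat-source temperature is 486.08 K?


Step 1: eta = (1 - Tc/Th)*f = (1 - 299.09/486.08)*0.405 = 0.1557994
Step 2: P_net = eta * Q_in = 0.1557994 * 110.85 = 17.270 MW
P_net = 17.270 MW


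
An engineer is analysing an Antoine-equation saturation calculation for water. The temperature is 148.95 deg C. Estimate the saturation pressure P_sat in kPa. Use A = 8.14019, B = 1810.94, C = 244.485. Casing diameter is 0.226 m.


P_sat = 10^(A - B/(C + T)) / 760 * 0.101325
P_sat = 10^(8.14019 - 1810.94/(244.485 + 148.95)) / 760 * 0.101325
P_sat = 0.4594074 MPa
Convert: 0.4594074 MPa * 1000.0 = 459.41 kPa
P_sat = 459.41 kPa


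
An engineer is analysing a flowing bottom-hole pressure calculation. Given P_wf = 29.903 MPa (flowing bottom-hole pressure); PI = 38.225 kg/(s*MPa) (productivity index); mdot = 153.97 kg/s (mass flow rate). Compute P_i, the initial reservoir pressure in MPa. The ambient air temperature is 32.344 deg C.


P_i = P_wf + mdot / PI
P_i = 29.903 + 153.97 / 38.225
P_i = 33.931 MPa


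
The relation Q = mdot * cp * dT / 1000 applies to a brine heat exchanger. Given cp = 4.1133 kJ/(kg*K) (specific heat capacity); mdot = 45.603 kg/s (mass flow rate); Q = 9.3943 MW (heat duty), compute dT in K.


dT = Q * 1000 / (mdot * cp)
dT = 9.3943 * 1000 / (45.603 * 4.1133)
dT = 50.082 K


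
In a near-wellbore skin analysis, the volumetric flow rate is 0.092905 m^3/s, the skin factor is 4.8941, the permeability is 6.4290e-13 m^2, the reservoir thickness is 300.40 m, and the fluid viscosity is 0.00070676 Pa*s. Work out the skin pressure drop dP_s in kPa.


dP_s = S * q * mu / (2*pi*k*hr) / 1000
dP_s = 4.8941 * 0.092905 * 0.00070676 / (2*pi*6.4290e-13*300.40) / 1000
dP_s = 264.83 kPa


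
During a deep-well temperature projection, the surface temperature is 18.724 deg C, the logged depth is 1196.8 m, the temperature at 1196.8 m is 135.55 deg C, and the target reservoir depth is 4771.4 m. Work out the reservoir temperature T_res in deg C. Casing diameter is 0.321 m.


Step 1: grad = (T_d1 - T_surf)/d1 * 1000 = (135.55 - 18.724)/1196.8 * 1000 = 97.61531 deg C/km
Step 2: T_res = T_surf + grad*d2/1000 = 18.724 + 97.61531*4771.4/1000 = 484.49 deg C
T_res = 484.49 deg C


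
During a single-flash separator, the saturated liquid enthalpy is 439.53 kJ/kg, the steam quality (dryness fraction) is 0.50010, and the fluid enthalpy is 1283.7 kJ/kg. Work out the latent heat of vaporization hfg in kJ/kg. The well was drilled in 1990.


hfg = (h - hf) / x
hfg = (1283.7 - 439.53) / 0.50010
hfg = 1688.0 kJ/kg


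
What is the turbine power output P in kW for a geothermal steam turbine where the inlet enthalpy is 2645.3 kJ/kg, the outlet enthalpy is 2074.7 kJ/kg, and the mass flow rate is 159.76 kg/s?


P = mdot * (h_in - h_out) / 1000
P = 159.76 * (2645.3 - 2074.7) / 1000
P = 91.15906 MW
Convert: 91.15906 MW * 1000.0 = 91159 kW
P = 91159 kW


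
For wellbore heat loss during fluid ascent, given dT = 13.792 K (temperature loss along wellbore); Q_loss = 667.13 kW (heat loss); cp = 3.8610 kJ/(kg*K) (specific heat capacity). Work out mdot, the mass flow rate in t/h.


mdot = Q_loss / (cp * dT)
mdot = 667.13 / (3.8610 * 13.792)
mdot = 12.52805 kg/s
Convert: 12.52805 kg/s * 3.6 = 45.101 t/h
mdot = 45.101 t/h


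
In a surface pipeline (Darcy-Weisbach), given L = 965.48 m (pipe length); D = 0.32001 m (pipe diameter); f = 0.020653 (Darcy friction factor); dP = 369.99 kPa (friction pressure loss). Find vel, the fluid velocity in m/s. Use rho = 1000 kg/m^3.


vel = sqrt(dP*1000*2*D / (f*L*rho))
vel = sqrt(369.99*1000*2*0.32001 / (0.020653*965.48*1000))
vel = 3.4461 m/s


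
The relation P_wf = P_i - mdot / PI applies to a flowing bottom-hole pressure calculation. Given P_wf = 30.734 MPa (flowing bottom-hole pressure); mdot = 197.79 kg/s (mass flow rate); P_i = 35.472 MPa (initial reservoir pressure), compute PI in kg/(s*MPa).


PI = mdot / (P_i - P_wf)
PI = 197.79 / (35.472 - 30.734)
PI = 41.745 kg/(s*MPa)


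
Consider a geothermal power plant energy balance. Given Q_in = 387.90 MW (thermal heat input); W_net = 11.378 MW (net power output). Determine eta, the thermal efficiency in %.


eta = W_net / Q_in * 100
eta = 11.378 / 387.90 * 100
eta = 2.9332 %


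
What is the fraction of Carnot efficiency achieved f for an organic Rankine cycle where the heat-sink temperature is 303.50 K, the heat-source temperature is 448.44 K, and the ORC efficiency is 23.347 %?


f = (eta_orc/100) / (1 - Tc/Th)
f = (23.347/100) / (1 - 303.50/448.44)
f = 0.72235


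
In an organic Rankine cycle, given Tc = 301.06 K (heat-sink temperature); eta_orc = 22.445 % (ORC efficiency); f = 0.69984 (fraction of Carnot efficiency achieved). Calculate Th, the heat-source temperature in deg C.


Th = Tc / (1 - (eta_orc/100)/f)
Th = 301.06 / (1 - (22.445/100)/0.69984)
Th = 443.2021 K
Convert to deg C: 443.2021 - 273.15 = 170.05 deg C
Th = 170.05 deg C


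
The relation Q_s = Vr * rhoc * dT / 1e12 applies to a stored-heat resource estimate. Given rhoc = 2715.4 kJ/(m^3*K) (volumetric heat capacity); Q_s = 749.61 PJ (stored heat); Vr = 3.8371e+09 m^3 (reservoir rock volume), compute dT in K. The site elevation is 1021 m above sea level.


dT = Q_s * 1e12 / (Vr * rhoc)
dT = 749.61 * 1e12 / (3.8371e+09 * 2715.4)
dT = 71.945 K


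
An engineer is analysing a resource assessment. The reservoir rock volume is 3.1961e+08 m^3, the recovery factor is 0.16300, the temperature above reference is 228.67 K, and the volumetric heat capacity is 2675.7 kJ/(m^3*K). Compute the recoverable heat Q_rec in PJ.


Step 1: Q_s = Vr*rhoc*dT/1e12 = 3.1961e+08*2675.7*228.67/1e12 = 195.5541 PJ
Step 2: Q_rec = Q_s * RF = 195.5541 * 0.163 = 31.875 PJ
Q_rec = 31.875 PJ


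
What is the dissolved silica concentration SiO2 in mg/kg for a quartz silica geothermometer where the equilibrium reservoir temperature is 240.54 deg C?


SiO2 = 10^(5.19 - 1309/(T_eq + 273.15))
SiO2 = 10^(5.19 - 1309/(240.54 + 273.15))
SiO2 = 438.30 mg/kg


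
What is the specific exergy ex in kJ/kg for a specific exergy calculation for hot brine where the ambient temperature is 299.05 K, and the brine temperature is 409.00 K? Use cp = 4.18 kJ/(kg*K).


ex = cp * ((T_b - T_0) - T_0 * ln(T_b/T_0))
ex = 4.18 * ((409.00 - 299.05) - 299.05 * ln(409.00/299.05))
ex = 68.201 kJ/kg


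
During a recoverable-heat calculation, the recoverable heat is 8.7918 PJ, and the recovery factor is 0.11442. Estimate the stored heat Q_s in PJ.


Q_s = Q_rec / RF
Q_s = 8.7918 / 0.11442
Q_s = 76.838 PJ


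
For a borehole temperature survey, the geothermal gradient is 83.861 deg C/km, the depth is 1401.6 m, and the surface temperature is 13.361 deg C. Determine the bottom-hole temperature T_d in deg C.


T_d = T_surf + grad * d / 1000
T_d = 13.361 + 83.861 * 1401.6 / 1000
T_d = 130.90 deg C


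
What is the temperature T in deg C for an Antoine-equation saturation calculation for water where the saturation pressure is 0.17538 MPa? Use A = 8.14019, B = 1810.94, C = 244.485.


T = B / (A - log10(P_sat * 760 / 0.101325)) - C
T = 1810.94 / (8.14019 - log10(0.17538 * 760 / 0.101325)) - 244.485
T = 116.18 deg C


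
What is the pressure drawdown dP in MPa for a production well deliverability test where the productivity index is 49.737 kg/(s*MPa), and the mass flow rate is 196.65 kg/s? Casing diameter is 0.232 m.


dP = mdot * 1000 / PI
dP = 196.65 * 1000 / 49.737
dP = 3953.797 kPa
Convert: 3953.797 kPa * 0.001 = 3.9538 MPa
dP = 3.9538 MPa


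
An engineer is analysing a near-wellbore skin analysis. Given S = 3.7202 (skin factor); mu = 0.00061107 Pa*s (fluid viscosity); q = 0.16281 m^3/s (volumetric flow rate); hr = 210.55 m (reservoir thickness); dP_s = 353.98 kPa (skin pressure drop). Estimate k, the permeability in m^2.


k = S*q*mu / (2*pi*dP_s*1000*hr)
k = 3.7202*0.16281*0.00061107 / (2*pi*353.98*1000*210.55)
k = 7.9036e-13 m^2


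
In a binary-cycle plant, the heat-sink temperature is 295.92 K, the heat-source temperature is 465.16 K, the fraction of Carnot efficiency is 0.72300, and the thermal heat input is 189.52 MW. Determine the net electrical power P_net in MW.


Step 1: eta = (1 - Tc/Th)*f = (1 - 295.92/465.16)*0.723 = 0.2630504
Step 2: P_net = eta * Q_in = 0.2630504 * 189.52 = 49.853 MW
P_net = 49.853 MW
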